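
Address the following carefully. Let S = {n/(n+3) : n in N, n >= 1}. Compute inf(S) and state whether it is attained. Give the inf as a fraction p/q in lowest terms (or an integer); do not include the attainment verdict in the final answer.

Analysis:
- Values: 1/4, 2/5, 1/2, 4/7, ... strictly increasing.
- Minimum is 1/4 (n=1); inf = 1/4 (attained).
- n/(n+3) = 1 - 3/(n+3) -> 1 from below as n -> infinity, and never equals 1.
- So sup = 1 (not attained).
Conclusion: inf(S) = 1/4, attained in S.

1/4


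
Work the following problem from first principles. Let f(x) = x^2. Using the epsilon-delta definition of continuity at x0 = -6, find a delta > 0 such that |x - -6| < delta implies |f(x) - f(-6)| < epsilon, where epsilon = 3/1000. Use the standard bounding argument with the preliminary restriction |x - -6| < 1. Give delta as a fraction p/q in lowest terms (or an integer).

Factor: |x^2 - (-6)^2| = |x - -6| * |x + -6|.
Impose |x - -6| < 1 first. Then |x + -6| = |(x - -6) + 2*(-6)| <= |x - -6| + 2*|-6| < 1 + 12 = 13.
So |x^2 - (-6)^2| < delta * 13.
We need delta * 13 <= 3/1000, i.e. delta <= 3/1000/13 = 3/13000.
Since 3/13000 < 1, this is tighter than 1; take delta = 3/13000.
So delta = 3/13000 works.

3/13000


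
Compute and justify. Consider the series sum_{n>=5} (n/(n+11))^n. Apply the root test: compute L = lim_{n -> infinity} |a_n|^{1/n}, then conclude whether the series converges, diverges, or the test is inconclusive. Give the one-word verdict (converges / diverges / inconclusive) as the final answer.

Let a_n denote the general term. Form |a_n|^(1/n) and simplify:
|a_n|^(1/n) = n/(n + 11)
Take the limit as n -> infinity: L = 1.
Since L = 1, the root test is inconclusive. (In fact a_n = (n/(n+11))^n -> e^(-11) != 0, so the nth-term test shows divergence; but the root test itself gives no conclusion.)

inconclusive


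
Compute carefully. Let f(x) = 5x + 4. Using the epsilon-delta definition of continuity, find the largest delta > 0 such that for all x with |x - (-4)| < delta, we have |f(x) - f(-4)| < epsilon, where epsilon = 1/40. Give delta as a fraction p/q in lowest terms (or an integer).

We compute f(-4) = 5*(-4) + 4 = -16.
|f(x) - f(-4)| = |5x + 4 - (-16)| = |5(x - (-4))| = 5|x - (-4)|.
We need 5|x - (-4)| < 1/40, i.e. |x - (-4)| < 1/40 / 5 = 1/200.
So any delta <= 1/200 works. Conversely, if delta > 1/200, then x = -4 + 1/200 satisfies |x - (-4)| = 1/200 < delta but |f(x) - f(-4)| = 5 * 1/200 = 1/40, which is not < 1/40; so no larger delta works.
Hence the largest such delta is 1/200.

1/200


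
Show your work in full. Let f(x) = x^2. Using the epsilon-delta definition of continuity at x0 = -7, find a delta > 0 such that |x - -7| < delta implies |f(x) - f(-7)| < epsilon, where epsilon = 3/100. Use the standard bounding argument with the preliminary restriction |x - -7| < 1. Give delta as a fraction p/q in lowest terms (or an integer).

Factor: |x^2 - (-7)^2| = |x - -7| * |x + -7|.
Impose |x - -7| < 1 first. Then |x + -7| = |(x - -7) + 2*(-7)| <= |x - -7| + 2*|-7| < 1 + 14 = 15.
So |x^2 - (-7)^2| < delta * 15.
We need delta * 15 <= 3/100, i.e. delta <= 3/100/15 = 1/500.
Since 1/500 < 1, this is tighter than 1; take delta = 1/500.
So delta = 1/500 works.

1/500


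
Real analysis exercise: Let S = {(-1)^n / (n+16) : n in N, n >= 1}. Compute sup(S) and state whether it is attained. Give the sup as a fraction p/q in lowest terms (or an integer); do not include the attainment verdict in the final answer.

Analysis:
- Values: -1/17, 1/18, -1/19, 1/20, -1/21, ...
- Positive terms (even n): 1/(2+16), 1/(4+16), ... decreasing -> max = 1/18 (n=2).
- Negative terms (odd n): -1/(1+16), -1/(3+16), ... increasing -> min = -1/17 (n=1).
- So sup = 1/18 (attained at n=2); inf = -1/17 (attained at n=1).
Conclusion: sup(S) = 1/18, attained in S.

1/18


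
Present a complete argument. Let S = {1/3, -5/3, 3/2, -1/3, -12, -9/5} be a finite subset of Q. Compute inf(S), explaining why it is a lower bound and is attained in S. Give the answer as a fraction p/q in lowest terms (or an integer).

S is finite, so inf(S) = min(S).
Sorted increasing:
-12, -9/5, -5/3, -1/3, 1/3, 3/2
The extremum is -12.
For every x in S, x >= -12. And -12 is in S, so it is attained.
Therefore inf(S) = -12.

-12


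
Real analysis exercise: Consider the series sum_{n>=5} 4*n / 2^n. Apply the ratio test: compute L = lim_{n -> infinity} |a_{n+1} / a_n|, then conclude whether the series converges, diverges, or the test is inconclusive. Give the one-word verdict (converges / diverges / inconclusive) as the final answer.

Let a_n denote the general term. Form the ratio a_{n+1}/a_n and simplify:
a_{n+1}/a_n = (n + 1)/(2*n)
Take the limit as n -> infinity: L = 1/2.
Since L = 1/2 < 1, the ratio test implies the series converges.

converges


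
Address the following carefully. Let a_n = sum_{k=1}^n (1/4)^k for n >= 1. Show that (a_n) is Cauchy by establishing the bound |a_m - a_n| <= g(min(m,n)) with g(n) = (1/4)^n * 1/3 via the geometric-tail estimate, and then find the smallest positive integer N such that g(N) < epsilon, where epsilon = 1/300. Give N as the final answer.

For m > n >= 1: |a_m - a_n| = sum_{k=n+1}^m (1/4)^k < sum_{k=n+1}^infinity (1/4)^k = (1/4)^(n+1) / (1 - 1/4) = (1/4)^n * (1/4) * (4/3) = (1/4)^n * 1/3.
So g(n) = (1/4)^n / 3. Since g(n) -> 0, (a_n) is Cauchy.
Now solve g(N) < 1/300: (1/4)^N / 3 < 1/300 <=> 4^N > 1 / (3 * 1/300) = 100.
Check powers of 4: 4^3 = 64 <= 100, 4^4 = 256 > 100.
So the smallest such N is 4. Check: g(4) = 1/(3 * 256) = 1/768 < 1/300.

4


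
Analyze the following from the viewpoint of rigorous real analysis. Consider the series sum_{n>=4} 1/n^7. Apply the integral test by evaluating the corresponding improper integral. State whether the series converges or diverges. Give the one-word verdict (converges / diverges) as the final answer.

Let f(x) = x^(-7). Then f is positive, continuous, and decreasing on [4, infinity), so the integral test applies.
Compute the improper integral int_{4}^infinity f(x) dx:
  antiderivative F(x) = -1/(6*x^6).
  As x -> infinity, F(x) -> 0 (since p = 7 > 1).
  So int = F(infinity) - F(4) = 0 - (-1/24576) = 1/24576.
  Finite, so by the integral test, the series converges.

converges


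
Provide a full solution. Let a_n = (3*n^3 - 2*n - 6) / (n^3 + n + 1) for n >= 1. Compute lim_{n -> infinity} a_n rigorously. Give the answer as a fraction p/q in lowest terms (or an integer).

Divide numerator and denominator by n^3, the highest power:
numerator / n^3 = 3 - 2/n^2 - 6/n^3
denominator / n^3 = 1 + n^(-2) + n^(-3)
As n -> infinity, all terms of the form c/n^k (k >= 1) tend to 0.
So numerator / n^3 -> 3 and denominator / n^3 -> 1.
Therefore lim a_n = 3.

3


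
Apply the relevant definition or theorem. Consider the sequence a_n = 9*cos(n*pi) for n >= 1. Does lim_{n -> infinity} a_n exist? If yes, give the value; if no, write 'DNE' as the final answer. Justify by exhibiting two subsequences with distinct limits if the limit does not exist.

Examine the behaviour of a_n along subsequences.
cos(n*pi) = (-1)^n, so a_n = 9*(-1)^n. a_{2k} = 9 -> 9. a_{2k+1} = -9 -> -9.
Since these two subsequential limits are 9 and -9, distinct, the full sequence cannot converge (a convergent sequence has all subsequences tending to the same limit). So lim a_n does not exist.

DNE


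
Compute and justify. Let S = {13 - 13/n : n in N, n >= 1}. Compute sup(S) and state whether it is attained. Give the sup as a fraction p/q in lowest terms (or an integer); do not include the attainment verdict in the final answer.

Analysis:
- Values: 0, 13/2, 26/3, 39/4, ... strictly increasing.
- Minimum is 0 (n=1); inf = 0 (attained).
- 13 - 13/n -> 13 from below; sup = 13, not attained.
Conclusion: sup(S) = 13, not attained in S.

13


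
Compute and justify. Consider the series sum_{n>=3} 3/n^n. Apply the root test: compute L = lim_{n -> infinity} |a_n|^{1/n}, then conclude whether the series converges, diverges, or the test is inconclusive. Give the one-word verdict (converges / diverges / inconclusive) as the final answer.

Let a_n denote the general term. Form |a_n|^(1/n) and simplify:
|a_n|^(1/n) = 3^(1/n)/n
Take the limit as n -> infinity: L = 0.
Since L = 0 < 1, the root test implies convergence.

converges


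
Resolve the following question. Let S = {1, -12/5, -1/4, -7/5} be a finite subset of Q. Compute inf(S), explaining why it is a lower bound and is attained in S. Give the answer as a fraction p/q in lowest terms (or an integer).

S is finite, so inf(S) = min(S).
Sorted increasing:
-12/5, -7/5, -1/4, 1
The extremum is -12/5.
For every x in S, x >= -12/5. And -12/5 is in S, so it is attained.
Therefore inf(S) = -12/5.

-12/5


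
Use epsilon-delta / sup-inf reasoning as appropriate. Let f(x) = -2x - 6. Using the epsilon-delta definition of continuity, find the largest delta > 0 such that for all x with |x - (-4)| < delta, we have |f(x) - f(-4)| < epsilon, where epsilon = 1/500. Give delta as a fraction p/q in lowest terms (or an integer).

We compute f(-4) = -2*(-4) - 6 = 2.
|f(x) - f(-4)| = |-2x - 6 - (2)| = |-2(x - (-4))| = 2|x - (-4)|.
We need 2|x - (-4)| < 1/500, i.e. |x - (-4)| < 1/500 / 2 = 1/1000.
So any delta <= 1/1000 works. Conversely, if delta > 1/1000, then x = -4 + 1/1000 satisfies |x - (-4)| = 1/1000 < delta but |f(x) - f(-4)| = 2 * 1/1000 = 1/500, which is not < 1/500; so no larger delta works.
Hence the largest such delta is 1/1000.

1/1000


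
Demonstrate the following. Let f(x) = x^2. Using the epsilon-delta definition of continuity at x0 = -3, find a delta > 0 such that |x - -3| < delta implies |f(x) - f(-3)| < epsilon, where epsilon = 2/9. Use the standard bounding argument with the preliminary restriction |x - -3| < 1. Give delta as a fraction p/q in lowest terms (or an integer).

Factor: |x^2 - (-3)^2| = |x - -3| * |x + -3|.
Impose |x - -3| < 1 first. Then |x + -3| = |(x - -3) + 2*(-3)| <= |x - -3| + 2*|-3| < 1 + 6 = 7.
So |x^2 - (-3)^2| < delta * 7.
We need delta * 7 <= 2/9, i.e. delta <= 2/9/7 = 2/63.
Since 2/63 < 1, this is tighter than 1; take delta = 2/63.
So delta = 2/63 works.

2/63


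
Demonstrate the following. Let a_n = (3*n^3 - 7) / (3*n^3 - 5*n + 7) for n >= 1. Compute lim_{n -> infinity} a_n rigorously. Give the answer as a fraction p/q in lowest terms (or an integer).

Divide numerator and denominator by n^3, the highest power:
numerator / n^3 = 3 - 7/n^3
denominator / n^3 = 3 - 5/n^2 + 7/n^3
As n -> infinity, all terms of the form c/n^k (k >= 1) tend to 0.
So numerator / n^3 -> 3 and denominator / n^3 -> 3.
Therefore lim a_n = 1.

1


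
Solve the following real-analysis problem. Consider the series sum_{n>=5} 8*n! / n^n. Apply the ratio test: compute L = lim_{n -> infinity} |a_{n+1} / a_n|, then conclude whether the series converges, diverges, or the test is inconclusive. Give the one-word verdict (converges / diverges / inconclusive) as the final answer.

Let a_n denote the general term. Form the ratio a_{n+1}/a_n and simplify:
a_{n+1}/a_n = (n/(n + 1))^n
Take the limit as n -> infinity: L = exp(-1).
Since L = exp(-1) < 1, the ratio test implies the series converges.

converges


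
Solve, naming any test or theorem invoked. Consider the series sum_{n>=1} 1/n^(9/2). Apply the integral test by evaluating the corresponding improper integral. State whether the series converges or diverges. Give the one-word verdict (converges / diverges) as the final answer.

Let f(x) = x^(-9/2). Then f is positive, continuous, and decreasing on [1, infinity), so the integral test applies.
Compute the improper integral int_{1}^infinity f(x) dx:
  antiderivative F(x) = -2/(7*x^(7/2)).
  As x -> infinity, F(x) -> 0 (since p = 9/2 > 1).
  So int = F(infinity) - F(1) = 0 - (-2/7) = 2/7.
  Finite, so by the integral test, the series converges.

converges


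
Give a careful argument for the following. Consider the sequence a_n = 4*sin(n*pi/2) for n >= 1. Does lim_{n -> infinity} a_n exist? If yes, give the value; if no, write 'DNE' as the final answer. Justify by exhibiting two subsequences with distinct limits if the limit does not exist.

Examine the behaviour of a_n along subsequences.
a_{4k+1} = 4*sin(pi/2 + 2k*pi) = 4 -> 4. a_{4k+3} = 4*sin(3pi/2 + 2k*pi) = -4 -> -4.
Since these two subsequential limits are 4 and -4, distinct, the full sequence cannot converge (a convergent sequence has all subsequences tending to the same limit). So lim a_n does not exist.

DNE


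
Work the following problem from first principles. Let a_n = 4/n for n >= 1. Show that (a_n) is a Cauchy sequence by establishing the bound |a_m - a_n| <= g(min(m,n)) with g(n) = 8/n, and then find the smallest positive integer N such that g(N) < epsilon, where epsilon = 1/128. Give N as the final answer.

For any m, n >= 1, by the triangle inequality:
|a_m - a_n| = |4/m - 4/n| <= 4*1/m + 4*1/n <= 8/min(m,n).
So g(n) = 8/n bounds the Cauchy difference. Since g(n) -> 0, (a_n) is Cauchy.
Now solve g(N) < 1/128: 8/N < 1/128 <=> N > 8 / (1/128) = 1024.
The smallest integer strictly greater than 1024 is N = 1025.
Check: g(1025) = 8/1025 = 8/1025 < 1/128; g(1024) = 1/128 >= 1/128. So N = 1025.

1025


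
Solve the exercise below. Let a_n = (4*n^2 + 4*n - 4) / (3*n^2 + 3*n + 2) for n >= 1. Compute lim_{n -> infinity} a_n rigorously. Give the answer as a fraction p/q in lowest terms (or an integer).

Divide numerator and denominator by n^2, the highest power:
numerator / n^2 = 4 + 4/n - 4/n^2
denominator / n^2 = 3 + 3/n + 2/n^2
As n -> infinity, all terms of the form c/n^k (k >= 1) tend to 0.
So numerator / n^2 -> 4 and denominator / n^2 -> 3.
Therefore lim a_n = 4/3.

4/3


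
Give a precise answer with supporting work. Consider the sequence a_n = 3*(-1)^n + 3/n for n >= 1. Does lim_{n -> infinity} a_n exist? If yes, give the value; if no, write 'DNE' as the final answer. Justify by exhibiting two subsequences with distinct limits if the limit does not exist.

Examine the behaviour of a_n along subsequences.
a_{2k} = 3 + 3/(2k) -> 3. a_{2k+1} = -3 + 3/(2k+1) -> -3.
Since these two subsequential limits are 3 and -3, distinct, the full sequence cannot converge (a convergent sequence has all subsequences tending to the same limit). So lim a_n does not exist.

DNE


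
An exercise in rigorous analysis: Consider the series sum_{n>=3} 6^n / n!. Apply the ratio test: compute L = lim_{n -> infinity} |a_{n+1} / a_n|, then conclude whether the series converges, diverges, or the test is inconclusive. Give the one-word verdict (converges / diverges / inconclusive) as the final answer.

Let a_n denote the general term. Form the ratio a_{n+1}/a_n and simplify:
a_{n+1}/a_n = 6/(n + 1)
Take the limit as n -> infinity: L = 0.
Since L = 0 < 1, the ratio test implies the series converges.

converges


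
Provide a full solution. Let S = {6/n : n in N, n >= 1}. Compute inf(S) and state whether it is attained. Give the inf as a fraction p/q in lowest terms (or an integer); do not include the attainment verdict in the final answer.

Analysis:
- Values: 6, 3, 2, 3/2, ... strictly decreasing.
- The maximum is 6 (n=1); sup = 6 (attained).
- The set is bounded below by 0; 6/n -> 0 so 0 is the greatest lower bound.
- 0 is not in the set, so inf = 0 is not attained.
Conclusion: inf(S) = 0, not attained in S.

0


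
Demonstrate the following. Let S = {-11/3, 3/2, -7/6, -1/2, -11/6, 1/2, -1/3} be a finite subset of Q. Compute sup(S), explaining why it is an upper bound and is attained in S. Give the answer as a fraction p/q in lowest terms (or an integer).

S is finite, so sup(S) = max(S).
Sorted decreasing:
3/2, 1/2, -1/3, -1/2, -7/6, -11/6, -11/3
The extremum is 3/2.
For every x in S, x <= 3/2. And 3/2 is in S, so it is attained.
Therefore sup(S) = 3/2.

3/2


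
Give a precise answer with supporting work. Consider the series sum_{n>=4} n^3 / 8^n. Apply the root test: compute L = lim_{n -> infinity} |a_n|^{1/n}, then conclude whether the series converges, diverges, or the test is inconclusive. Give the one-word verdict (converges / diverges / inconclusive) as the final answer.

Let a_n denote the general term. Form |a_n|^(1/n) and simplify:
|a_n|^(1/n) = n^(3/n)/8
Take the limit as n -> infinity: L = 1/8.
Since L = 1/8 < 1, the root test implies convergence.

converges


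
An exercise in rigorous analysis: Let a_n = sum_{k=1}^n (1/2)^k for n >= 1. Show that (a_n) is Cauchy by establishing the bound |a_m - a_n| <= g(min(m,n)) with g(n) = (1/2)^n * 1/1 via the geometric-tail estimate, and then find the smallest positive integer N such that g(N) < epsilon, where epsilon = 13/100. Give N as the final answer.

For m > n >= 1: |a_m - a_n| = sum_{k=n+1}^m (1/2)^k < sum_{k=n+1}^infinity (1/2)^k = (1/2)^(n+1) / (1 - 1/2) = (1/2)^n * (1/2) * (2/1) = (1/2)^n * 1/1.
So g(n) = (1/2)^n / 1. Since g(n) -> 0, (a_n) is Cauchy.
Now solve g(N) < 13/100: (1/2)^N / 1 < 13/100 <=> 2^N > 1 / (1 * 13/100) = 100/13.
Check powers of 2: 2^2 = 4 <= 100/13, 2^3 = 8 > 100/13.
So the smallest such N is 3. Check: g(3) = 1/(1 * 8) = 1/8 < 13/100.

3


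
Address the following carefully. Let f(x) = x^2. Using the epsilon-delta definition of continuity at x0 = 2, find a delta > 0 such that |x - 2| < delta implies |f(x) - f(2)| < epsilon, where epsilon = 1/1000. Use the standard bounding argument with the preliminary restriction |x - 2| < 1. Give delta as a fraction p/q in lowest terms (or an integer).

Factor: |x^2 - (2)^2| = |x - 2| * |x + 2|.
Impose |x - 2| < 1 first. Then |x + 2| = |(x - 2) + 2*(2)| <= |x - 2| + 2*|2| < 1 + 4 = 5.
So |x^2 - (2)^2| < delta * 5.
We need delta * 5 <= 1/1000, i.e. delta <= 1/1000/5 = 1/5000.
Since 1/5000 < 1, this is tighter than 1; take delta = 1/5000.
So delta = 1/5000 works.

1/5000


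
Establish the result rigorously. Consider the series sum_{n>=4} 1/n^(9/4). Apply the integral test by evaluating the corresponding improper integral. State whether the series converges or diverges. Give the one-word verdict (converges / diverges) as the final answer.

Let f(x) = x^(-9/4). Then f is positive, continuous, and decreasing on [4, infinity), so the integral test applies.
Compute the improper integral int_{4}^infinity f(x) dx:
  antiderivative F(x) = -4/(5*x^(5/4)).
  As x -> infinity, F(x) -> 0 (since p = 9/4 > 1).
  So int = F(infinity) - F(4) = 0 - (-sqrt(2)/10) = sqrt(2)/10.
  Finite, so by the integral test, the series converges.

converges


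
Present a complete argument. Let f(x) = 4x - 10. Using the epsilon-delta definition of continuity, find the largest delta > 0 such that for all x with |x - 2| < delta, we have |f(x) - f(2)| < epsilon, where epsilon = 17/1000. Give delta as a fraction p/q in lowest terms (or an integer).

We compute f(2) = 4*(2) - 10 = -2.
|f(x) - f(2)| = |4x - 10 - (-2)| = |4(x - 2)| = 4|x - 2|.
We need 4|x - 2| < 17/1000, i.e. |x - 2| < 17/1000 / 4 = 17/4000.
So any delta <= 17/4000 works. Conversely, if delta > 17/4000, then x = 2 + 17/4000 satisfies |x - 2| = 17/4000 < delta but |f(x) - f(2)| = 4 * 17/4000 = 17/1000, which is not < 17/1000; so no larger delta works.
Hence the largest such delta is 17/4000.

17/4000


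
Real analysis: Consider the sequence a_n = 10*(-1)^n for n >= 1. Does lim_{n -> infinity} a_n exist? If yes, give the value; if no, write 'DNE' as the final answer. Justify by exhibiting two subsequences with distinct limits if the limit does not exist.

Examine the behaviour of a_n along subsequences.
Even-n subsequence a_{2k} = 10 -> 10. Odd-n subsequence a_{2k+1} = -10 -> -10.
Since these two subsequential limits are 10 and -10, distinct, the full sequence cannot converge (a convergent sequence has all subsequences tending to the same limit). So lim a_n does not exist.

DNE


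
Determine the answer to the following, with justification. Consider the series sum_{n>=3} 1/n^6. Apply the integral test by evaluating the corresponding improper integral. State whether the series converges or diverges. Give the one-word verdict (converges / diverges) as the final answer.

Let f(x) = x^(-6). Then f is positive, continuous, and decreasing on [3, infinity), so the integral test applies.
Compute the improper integral int_{3}^infinity f(x) dx:
  antiderivative F(x) = -1/(5*x^5).
  As x -> infinity, F(x) -> 0 (since p = 6 > 1).
  So int = F(infinity) - F(3) = 0 - (-1/1215) = 1/1215.
  Finite, so by the integral test, the series converges.

converges


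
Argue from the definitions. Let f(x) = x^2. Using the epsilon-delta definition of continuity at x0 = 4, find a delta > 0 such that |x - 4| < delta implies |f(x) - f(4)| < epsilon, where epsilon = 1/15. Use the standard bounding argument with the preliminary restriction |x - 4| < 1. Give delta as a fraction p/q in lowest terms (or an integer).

Factor: |x^2 - (4)^2| = |x - 4| * |x + 4|.
Impose |x - 4| < 1 first. Then |x + 4| = |(x - 4) + 2*(4)| <= |x - 4| + 2*|4| < 1 + 8 = 9.
So |x^2 - (4)^2| < delta * 9.
We need delta * 9 <= 1/15, i.e. delta <= 1/15/9 = 1/135.
Since 1/135 < 1, this is tighter than 1; take delta = 1/135.
So delta = 1/135 works.

1/135


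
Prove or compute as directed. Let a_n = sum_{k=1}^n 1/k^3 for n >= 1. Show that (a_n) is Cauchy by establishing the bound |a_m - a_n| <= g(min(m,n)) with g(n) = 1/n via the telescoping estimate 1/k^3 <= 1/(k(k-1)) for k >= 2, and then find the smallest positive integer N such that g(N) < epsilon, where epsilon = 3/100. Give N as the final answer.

For m > n >= 1: |a_m - a_n| = sum_{k=n+1}^m 1/k^3.
Use 1/k^3 <= 1/(k(k-1)) = 1/(k-1) - 1/k for k >= 2 (which holds since k^3 >= k^2 >= k(k-1) for k >= 2):
sum_{k=n+1}^m 1/k^3 <= sum_{k=n+1}^m (1/(k-1) - 1/k) = 1/n - 1/m <= 1/n.
By symmetry the same bound holds with n,m swapped, so |a_m - a_n| <= 1/min(m,n) = g(min(m,n)). Since g(n) -> 0, (a_n) is Cauchy.
Now solve g(N) < 3/100: 1/N < 3/100 <=> N > 1/(3/100) = 100/3.
The smallest integer strictly greater than 100/3 is N = 34.
Check: g(34) = 1/34 < 3/100; g(33) = 1/33 >= 3/100. So N = 34.

34


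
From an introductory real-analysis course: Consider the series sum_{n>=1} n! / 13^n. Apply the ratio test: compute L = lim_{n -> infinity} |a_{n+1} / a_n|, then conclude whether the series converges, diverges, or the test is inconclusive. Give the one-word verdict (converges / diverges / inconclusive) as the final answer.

Let a_n denote the general term. Form the ratio a_{n+1}/a_n and simplify:
a_{n+1}/a_n = n/13 + 1/13
Take the limit as n -> infinity: L = infinity.
Since L = infinity > 1 (or L = infinity), the ratio test implies the series diverges.

diverges


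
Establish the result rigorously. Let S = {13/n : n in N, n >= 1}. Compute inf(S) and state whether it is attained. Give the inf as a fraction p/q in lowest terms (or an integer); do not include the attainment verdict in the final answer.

Analysis:
- Values: 13, 13/2, 13/3, 13/4, ... strictly decreasing.
- The maximum is 13 (n=1); sup = 13 (attained).
- The set is bounded below by 0; 13/n -> 0 so 0 is the greatest lower bound.
- 0 is not in the set, so inf = 0 is not attained.
Conclusion: inf(S) = 0, not attained in S.

0


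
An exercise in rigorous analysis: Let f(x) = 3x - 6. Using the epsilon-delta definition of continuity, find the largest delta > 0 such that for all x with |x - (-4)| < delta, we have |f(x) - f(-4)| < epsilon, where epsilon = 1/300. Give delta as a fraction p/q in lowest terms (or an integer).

We compute f(-4) = 3*(-4) - 6 = -18.
|f(x) - f(-4)| = |3x - 6 - (-18)| = |3(x - (-4))| = 3|x - (-4)|.
We need 3|x - (-4)| < 1/300, i.e. |x - (-4)| < 1/300 / 3 = 1/900.
So any delta <= 1/900 works. Conversely, if delta > 1/900, then x = -4 + 1/900 satisfies |x - (-4)| = 1/900 < delta but |f(x) - f(-4)| = 3 * 1/900 = 1/300, which is not < 1/300; so no larger delta works.
Hence the largest such delta is 1/900.

1/900


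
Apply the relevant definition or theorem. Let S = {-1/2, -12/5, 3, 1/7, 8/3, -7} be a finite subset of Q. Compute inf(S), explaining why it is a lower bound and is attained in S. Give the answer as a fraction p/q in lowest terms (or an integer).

S is finite, so inf(S) = min(S).
Sorted increasing:
-7, -12/5, -1/2, 1/7, 8/3, 3
The extremum is -7.
For every x in S, x >= -7. And -7 is in S, so it is attained.
Therefore inf(S) = -7.

-7


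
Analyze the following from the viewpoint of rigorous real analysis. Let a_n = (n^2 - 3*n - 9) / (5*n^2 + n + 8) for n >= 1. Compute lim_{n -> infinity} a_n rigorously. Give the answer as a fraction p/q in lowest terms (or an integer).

Divide numerator and denominator by n^2, the highest power:
numerator / n^2 = 1 - 3/n - 9/n^2
denominator / n^2 = 5 + 1/n + 8/n^2
As n -> infinity, all terms of the form c/n^k (k >= 1) tend to 0.
So numerator / n^2 -> 1 and denominator / n^2 -> 5.
Therefore lim a_n = 1/5.

1/5


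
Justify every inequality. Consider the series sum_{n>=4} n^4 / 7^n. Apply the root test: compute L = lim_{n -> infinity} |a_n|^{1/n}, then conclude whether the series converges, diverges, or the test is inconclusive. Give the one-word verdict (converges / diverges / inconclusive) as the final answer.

Let a_n denote the general term. Form |a_n|^(1/n) and simplify:
|a_n|^(1/n) = n^(4/n)/7
Take the limit as n -> infinity: L = 1/7.
Since L = 1/7 < 1, the root test implies convergence.

converges


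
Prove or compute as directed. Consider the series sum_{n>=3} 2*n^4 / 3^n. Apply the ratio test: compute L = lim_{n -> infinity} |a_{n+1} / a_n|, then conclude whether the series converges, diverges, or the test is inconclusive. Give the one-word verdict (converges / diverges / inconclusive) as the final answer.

Let a_n denote the general term. Form the ratio a_{n+1}/a_n and simplify:
a_{n+1}/a_n = (n + 1)^4/(3*n^4)
Take the limit as n -> infinity: L = 1/3.
Since L = 1/3 < 1, the ratio test implies the series converges.

converges


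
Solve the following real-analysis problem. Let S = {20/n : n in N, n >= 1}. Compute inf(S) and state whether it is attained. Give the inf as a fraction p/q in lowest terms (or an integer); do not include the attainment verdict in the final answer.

Analysis:
- Values: 20, 10, 20/3, 5, ... strictly decreasing.
- The maximum is 20 (n=1); sup = 20 (attained).
- The set is bounded below by 0; 20/n -> 0 so 0 is the greatest lower bound.
- 0 is not in the set, so inf = 0 is not attained.
Conclusion: inf(S) = 0, not attained in S.

0


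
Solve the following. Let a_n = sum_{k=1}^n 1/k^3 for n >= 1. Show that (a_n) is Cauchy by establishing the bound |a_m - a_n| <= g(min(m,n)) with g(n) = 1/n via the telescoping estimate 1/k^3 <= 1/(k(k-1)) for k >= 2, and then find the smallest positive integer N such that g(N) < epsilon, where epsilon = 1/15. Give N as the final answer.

For m > n >= 1: |a_m - a_n| = sum_{k=n+1}^m 1/k^3.
Use 1/k^3 <= 1/(k(k-1)) = 1/(k-1) - 1/k for k >= 2 (which holds since k^3 >= k^2 >= k(k-1) for k >= 2):
sum_{k=n+1}^m 1/k^3 <= sum_{k=n+1}^m (1/(k-1) - 1/k) = 1/n - 1/m <= 1/n.
By symmetry the same bound holds with n,m swapped, so |a_m - a_n| <= 1/min(m,n) = g(min(m,n)). Since g(n) -> 0, (a_n) is Cauchy.
Now solve g(N) < 1/15: 1/N < 1/15 <=> N > 1/(1/15) = 15.
The smallest integer strictly greater than 15 is N = 16.
Check: g(16) = 1/16 < 1/15; g(15) = 1/15 >= 1/15. So N = 16.

16


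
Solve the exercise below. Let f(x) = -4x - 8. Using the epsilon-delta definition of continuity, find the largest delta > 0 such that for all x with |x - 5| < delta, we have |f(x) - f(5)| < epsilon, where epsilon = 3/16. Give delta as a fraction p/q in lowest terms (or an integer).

We compute f(5) = -4*(5) - 8 = -28.
|f(x) - f(5)| = |-4x - 8 - (-28)| = |-4(x - 5)| = 4|x - 5|.
We need 4|x - 5| < 3/16, i.e. |x - 5| < 3/16 / 4 = 3/64.
So any delta <= 3/64 works. Conversely, if delta > 3/64, then x = 5 + 3/64 satisfies |x - 5| = 3/64 < delta but |f(x) - f(5)| = 4 * 3/64 = 3/16, which is not < 3/16; so no larger delta works.
Hence the largest such delta is 3/64.

3/64


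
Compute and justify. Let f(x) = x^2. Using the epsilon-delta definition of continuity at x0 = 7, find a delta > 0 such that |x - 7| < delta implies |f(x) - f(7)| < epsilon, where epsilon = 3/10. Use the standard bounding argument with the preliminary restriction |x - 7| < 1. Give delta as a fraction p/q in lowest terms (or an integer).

Factor: |x^2 - (7)^2| = |x - 7| * |x + 7|.
Impose |x - 7| < 1 first. Then |x + 7| = |(x - 7) + 2*(7)| <= |x - 7| + 2*|7| < 1 + 14 = 15.
So |x^2 - (7)^2| < delta * 15.
We need delta * 15 <= 3/10, i.e. delta <= 3/10/15 = 1/50.
Since 1/50 < 1, this is tighter than 1; take delta = 1/50.
So delta = 1/50 works.

1/50


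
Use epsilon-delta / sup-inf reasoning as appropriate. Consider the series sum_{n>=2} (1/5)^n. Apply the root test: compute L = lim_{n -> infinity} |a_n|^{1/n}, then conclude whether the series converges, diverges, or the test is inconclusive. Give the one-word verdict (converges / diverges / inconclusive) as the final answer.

Let a_n denote the general term. Form |a_n|^(1/n) and simplify:
|a_n|^(1/n) = 1/5
Take the limit as n -> infinity: L = 1/5.
Since L = 1/5 < 1, the root test implies convergence.

converges


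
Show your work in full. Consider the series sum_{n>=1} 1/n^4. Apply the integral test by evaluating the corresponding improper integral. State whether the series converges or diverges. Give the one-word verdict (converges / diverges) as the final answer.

Let f(x) = x^(-4). Then f is positive, continuous, and decreasing on [1, infinity), so the integral test applies.
Compute the improper integral int_{1}^infinity f(x) dx:
  antiderivative F(x) = -1/(3*x^3).
  As x -> infinity, F(x) -> 0 (since p = 4 > 1).
  So int = F(infinity) - F(1) = 0 - (-1/3) = 1/3.
  Finite, so by the integral test, the series converges.

converges


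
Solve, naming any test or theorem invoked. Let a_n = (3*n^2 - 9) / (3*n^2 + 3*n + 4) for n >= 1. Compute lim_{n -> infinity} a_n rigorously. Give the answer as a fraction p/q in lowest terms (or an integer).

Divide numerator and denominator by n^2, the highest power:
numerator / n^2 = 3 - 9/n^2
denominator / n^2 = 3 + 3/n + 4/n^2
As n -> infinity, all terms of the form c/n^k (k >= 1) tend to 0.
So numerator / n^2 -> 3 and denominator / n^2 -> 3.
Therefore lim a_n = 1.

1


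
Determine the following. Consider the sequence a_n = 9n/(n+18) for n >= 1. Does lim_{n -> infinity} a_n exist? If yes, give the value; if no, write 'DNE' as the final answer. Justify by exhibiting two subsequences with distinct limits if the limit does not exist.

Examine the behaviour of a_n along subsequences.
Even-n subsequence a_{2k} = 9(2k)/(2k+18) -> 9. Odd-n subsequence a_{2k+1} = 9(2k+1)/(2k+19) -> 9. Both tend to 9, which suggests the limit is 9; verify directly.
|a_n - 9| = |9n - 9(n+18)| / (n+18) = 162/(n+18) < 162/n for every n >= 1.
Given epsilon > 0, choose a positive integer N > 162/epsilon. Then for all n >= N, |a_n - 9| < 162/n <= 162/N < epsilon.
So by the definition of the limit, lim a_n exists and equals 9.

9


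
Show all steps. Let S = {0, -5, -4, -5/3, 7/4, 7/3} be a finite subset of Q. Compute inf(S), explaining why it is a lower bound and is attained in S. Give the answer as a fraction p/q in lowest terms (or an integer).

S is finite, so inf(S) = min(S).
Sorted increasing:
-5, -4, -5/3, 0, 7/4, 7/3
The extremum is -5.
For every x in S, x >= -5. And -5 is in S, so it is attained.
Therefore inf(S) = -5.

-5


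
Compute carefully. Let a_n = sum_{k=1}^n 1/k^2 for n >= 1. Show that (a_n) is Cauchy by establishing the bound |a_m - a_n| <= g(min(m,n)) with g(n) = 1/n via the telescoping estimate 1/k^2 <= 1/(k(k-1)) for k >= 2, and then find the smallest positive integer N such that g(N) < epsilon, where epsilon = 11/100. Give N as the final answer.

For m > n >= 1: |a_m - a_n| = sum_{k=n+1}^m 1/k^2.
Use 1/k^2 <= 1/(k(k-1)) = 1/(k-1) - 1/k for k >= 2:
sum_{k=n+1}^m 1/k^2 <= sum_{k=n+1}^m (1/(k-1) - 1/k) = 1/n - 1/m <= 1/n.
By symmetry the same bound holds with n,m swapped, so |a_m - a_n| <= 1/min(m,n) = g(min(m,n)). Since g(n) -> 0, (a_n) is Cauchy.
Now solve g(N) < 11/100: 1/N < 11/100 <=> N > 1/(11/100) = 100/11.
The smallest integer strictly greater than 100/11 is N = 10.
Check: g(10) = 1/10 < 11/100; g(9) = 1/9 >= 11/100. So N = 10.

10


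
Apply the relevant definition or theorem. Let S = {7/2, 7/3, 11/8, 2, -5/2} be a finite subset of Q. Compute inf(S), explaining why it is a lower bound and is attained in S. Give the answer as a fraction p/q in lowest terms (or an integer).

S is finite, so inf(S) = min(S).
Sorted increasing:
-5/2, 11/8, 2, 7/3, 7/2
The extremum is -5/2.
For every x in S, x >= -5/2. And -5/2 is in S, so it is attained.
Therefore inf(S) = -5/2.

-5/2


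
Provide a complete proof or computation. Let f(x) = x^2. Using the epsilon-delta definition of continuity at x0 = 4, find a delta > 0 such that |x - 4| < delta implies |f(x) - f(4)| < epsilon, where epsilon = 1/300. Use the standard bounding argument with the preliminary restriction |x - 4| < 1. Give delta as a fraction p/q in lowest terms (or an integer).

Factor: |x^2 - (4)^2| = |x - 4| * |x + 4|.
Impose |x - 4| < 1 first. Then |x + 4| = |(x - 4) + 2*(4)| <= |x - 4| + 2*|4| < 1 + 8 = 9.
So |x^2 - (4)^2| < delta * 9.
We need delta * 9 <= 1/300, i.e. delta <= 1/300/9 = 1/2700.
Since 1/2700 < 1, this is tighter than 1; take delta = 1/2700.
So delta = 1/2700 works.

1/2700


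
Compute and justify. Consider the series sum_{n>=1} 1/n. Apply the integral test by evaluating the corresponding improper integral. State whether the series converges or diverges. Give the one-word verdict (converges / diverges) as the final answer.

Let f(x) = 1/x. Then f is positive, continuous, and decreasing on [1, infinity), so the integral test applies.
Compute the improper integral int_{1}^infinity f(x) dx:
  antiderivative F(x) = log(x).
  As x -> infinity, log(x) -> infinity.
  So int = infinity - log(1) = infinity. By the integral test, the series diverges.

diverges


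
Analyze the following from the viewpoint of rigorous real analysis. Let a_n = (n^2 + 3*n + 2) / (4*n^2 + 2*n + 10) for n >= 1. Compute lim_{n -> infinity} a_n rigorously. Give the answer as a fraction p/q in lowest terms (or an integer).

Divide numerator and denominator by n^2, the highest power:
numerator / n^2 = 1 + 3/n + 2/n^2
denominator / n^2 = 4 + 2/n + 10/n^2
As n -> infinity, all terms of the form c/n^k (k >= 1) tend to 0.
So numerator / n^2 -> 1 and denominator / n^2 -> 4.
Therefore lim a_n = 1/4.

1/4


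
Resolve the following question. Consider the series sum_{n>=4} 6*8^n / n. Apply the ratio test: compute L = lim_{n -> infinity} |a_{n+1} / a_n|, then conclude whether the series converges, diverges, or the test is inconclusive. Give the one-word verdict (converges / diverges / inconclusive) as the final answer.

Let a_n denote the general term. Form the ratio a_{n+1}/a_n and simplify:
a_{n+1}/a_n = 8*n/(n + 1)
Take the limit as n -> infinity: L = 8.
Since L = 8 > 1 (or L = infinity), the ratio test implies the series diverges.

diverges


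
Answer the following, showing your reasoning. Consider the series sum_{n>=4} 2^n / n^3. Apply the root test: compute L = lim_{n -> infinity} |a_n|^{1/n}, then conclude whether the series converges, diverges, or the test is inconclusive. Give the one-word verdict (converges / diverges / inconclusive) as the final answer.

Let a_n denote the general term. Form |a_n|^(1/n) and simplify:
|a_n|^(1/n) = 2/n^(3/n)
Take the limit as n -> infinity: L = 2.
Since L = 2 > 1, the root test implies divergence.

diverges


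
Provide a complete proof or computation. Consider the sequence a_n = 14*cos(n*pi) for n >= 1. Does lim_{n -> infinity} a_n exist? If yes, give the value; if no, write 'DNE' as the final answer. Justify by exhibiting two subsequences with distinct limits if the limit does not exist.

Examine the behaviour of a_n along subsequences.
cos(n*pi) = (-1)^n, so a_n = 14*(-1)^n. a_{2k} = 14 -> 14. a_{2k+1} = -14 -> -14.
Since these two subsequential limits are 14 and -14, distinct, the full sequence cannot converge (a convergent sequence has all subsequences tending to the same limit). So lim a_n does not exist.

DNE


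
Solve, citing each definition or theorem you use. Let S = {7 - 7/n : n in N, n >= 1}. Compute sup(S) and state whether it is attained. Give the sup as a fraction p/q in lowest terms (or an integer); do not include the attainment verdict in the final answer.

Analysis:
- Values: 0, 7/2, 14/3, 21/4, ... strictly increasing.
- Minimum is 0 (n=1); inf = 0 (attained).
- 7 - 7/n -> 7 from below; sup = 7, not attained.
Conclusion: sup(S) = 7, not attained in S.

7


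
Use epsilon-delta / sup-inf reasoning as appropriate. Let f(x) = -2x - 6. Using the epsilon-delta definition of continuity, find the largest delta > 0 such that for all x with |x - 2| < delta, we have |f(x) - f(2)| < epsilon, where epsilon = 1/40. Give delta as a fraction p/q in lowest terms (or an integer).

We compute f(2) = -2*(2) - 6 = -10.
|f(x) - f(2)| = |-2x - 6 - (-10)| = |-2(x - 2)| = 2|x - 2|.
We need 2|x - 2| < 1/40, i.e. |x - 2| < 1/40 / 2 = 1/80.
So any delta <= 1/80 works. Conversely, if delta > 1/80, then x = 2 + 1/80 satisfies |x - 2| = 1/80 < delta but |f(x) - f(2)| = 2 * 1/80 = 1/40, which is not < 1/40; so no larger delta works.
Hence the largest such delta is 1/80.

1/80


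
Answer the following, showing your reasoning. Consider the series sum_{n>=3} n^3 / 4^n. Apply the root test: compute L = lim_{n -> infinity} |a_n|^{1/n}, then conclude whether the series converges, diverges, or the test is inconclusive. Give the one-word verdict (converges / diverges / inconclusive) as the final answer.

Let a_n denote the general term. Form |a_n|^(1/n) and simplify:
|a_n|^(1/n) = n^(3/n)/4
Take the limit as n -> infinity: L = 1/4.
Since L = 1/4 < 1, the root test implies convergence.

converges


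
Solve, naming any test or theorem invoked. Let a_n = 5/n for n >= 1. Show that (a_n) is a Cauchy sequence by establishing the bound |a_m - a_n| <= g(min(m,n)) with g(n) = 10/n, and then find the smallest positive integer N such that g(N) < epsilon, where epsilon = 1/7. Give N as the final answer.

For any m, n >= 1, by the triangle inequality:
|a_m - a_n| = |5/m - 5/n| <= 5*1/m + 5*1/n <= 10/min(m,n).
So g(n) = 10/n bounds the Cauchy difference. Since g(n) -> 0, (a_n) is Cauchy.
Now solve g(N) < 1/7: 10/N < 1/7 <=> N > 10 / (1/7) = 70.
The smallest integer strictly greater than 70 is N = 71.
Check: g(71) = 10/71 = 10/71 < 1/7; g(70) = 1/7 >= 1/7. So N = 71.

71


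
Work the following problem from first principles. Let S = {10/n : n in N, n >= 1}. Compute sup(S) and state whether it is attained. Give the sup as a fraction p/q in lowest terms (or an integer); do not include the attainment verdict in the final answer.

Analysis:
- Values: 10, 5, 10/3, 5/2, ... strictly decreasing.
- The maximum is 10 (n=1); sup = 10 (attained).
- The set is bounded below by 0; 10/n -> 0 so 0 is the greatest lower bound.
- 0 is not in the set, so inf = 0 is not attained.
Conclusion: sup(S) = 10, attained in S.

10


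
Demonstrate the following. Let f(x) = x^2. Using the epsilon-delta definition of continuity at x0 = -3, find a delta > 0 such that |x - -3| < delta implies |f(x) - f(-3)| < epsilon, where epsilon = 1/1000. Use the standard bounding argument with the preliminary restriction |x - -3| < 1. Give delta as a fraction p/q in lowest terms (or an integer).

Factor: |x^2 - (-3)^2| = |x - -3| * |x + -3|.
Impose |x - -3| < 1 first. Then |x + -3| = |(x - -3) + 2*(-3)| <= |x - -3| + 2*|-3| < 1 + 6 = 7.
So |x^2 - (-3)^2| < delta * 7.
We need delta * 7 <= 1/1000, i.e. delta <= 1/1000/7 = 1/7000.
Since 1/7000 < 1, this is tighter than 1; take delta = 1/7000.
So delta = 1/7000 works.

1/7000


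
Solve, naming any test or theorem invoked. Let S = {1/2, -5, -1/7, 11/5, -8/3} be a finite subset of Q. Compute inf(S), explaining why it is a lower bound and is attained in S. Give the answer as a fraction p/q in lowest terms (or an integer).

S is finite, so inf(S) = min(S).
Sorted increasing:
-5, -8/3, -1/7, 1/2, 11/5
The extremum is -5.
For every x in S, x >= -5. And -5 is in S, so it is attained.
Therefore inf(S) = -5.

-5


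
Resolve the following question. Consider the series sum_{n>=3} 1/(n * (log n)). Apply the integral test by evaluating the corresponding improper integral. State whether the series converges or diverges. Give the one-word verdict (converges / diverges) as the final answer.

Let f(x) = 1/(x*log(x)). Then f is positive, continuous, and decreasing on [3, infinity), so the integral test applies.
Compute the improper integral int_{3}^infinity f(x) dx:
  antiderivative F(x) = log(log(x)).
  F(x) = log(log(x)) -> infinity as x -> infinity. The integral diverges, so by the integral test, the series diverges.

diverges
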